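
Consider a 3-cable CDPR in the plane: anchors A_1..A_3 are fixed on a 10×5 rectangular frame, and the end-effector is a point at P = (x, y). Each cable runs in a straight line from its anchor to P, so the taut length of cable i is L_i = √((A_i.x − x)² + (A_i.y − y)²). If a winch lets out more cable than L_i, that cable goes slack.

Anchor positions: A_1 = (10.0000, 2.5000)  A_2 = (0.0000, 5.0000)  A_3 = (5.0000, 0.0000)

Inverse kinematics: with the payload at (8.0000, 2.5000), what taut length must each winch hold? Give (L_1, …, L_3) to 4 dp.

(2.0000, 8.3815, 3.9051)

L_1 = √((10.0000−8.0000)² + (2.5000−2.5000)²) = 2.0000
L_2 = √((0.0000−8.0000)² + (5.0000−2.5000)²) = 8.3815
L_3 = √((5.0000−8.0000)² + (0.0000−2.5000)²) = 3.9051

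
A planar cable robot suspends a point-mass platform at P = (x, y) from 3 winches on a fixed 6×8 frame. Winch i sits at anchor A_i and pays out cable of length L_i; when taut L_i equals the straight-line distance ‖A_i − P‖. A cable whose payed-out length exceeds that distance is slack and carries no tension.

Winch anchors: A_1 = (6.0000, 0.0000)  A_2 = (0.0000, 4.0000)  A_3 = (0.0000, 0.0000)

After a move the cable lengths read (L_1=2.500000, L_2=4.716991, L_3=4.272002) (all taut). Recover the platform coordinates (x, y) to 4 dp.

(4.0000, 1.5000)

each cable: (A_i−P)·(A_i−P) = L_i²; let c_i = ‖A_i‖²−L_i²
c_1 = 36.0000+0.0000−6.2500 = 29.7500
row 1: 12.0000x − 8.0000y = 36.0000  (c_2=-6.2500)
row 2: 12.0000x + 0.0000y = 48.0000  (c_3=-18.2500)
Cramer on rows 1–2 → x = 4.0000, y = 1.5000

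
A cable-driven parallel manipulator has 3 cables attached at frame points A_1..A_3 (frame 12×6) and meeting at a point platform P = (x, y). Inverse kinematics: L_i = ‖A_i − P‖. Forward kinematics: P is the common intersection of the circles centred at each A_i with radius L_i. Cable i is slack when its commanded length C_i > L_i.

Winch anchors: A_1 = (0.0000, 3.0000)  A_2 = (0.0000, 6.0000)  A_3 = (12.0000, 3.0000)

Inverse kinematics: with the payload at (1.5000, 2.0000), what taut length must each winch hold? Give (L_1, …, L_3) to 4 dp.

L_1: Δ = A_1−P = (-1.5000, 1.0000) → ‖Δ‖ = √3.2500 = 1.8028
L_2: Δ = A_2−P = (-1.5000, 4.0000) → ‖Δ‖ = √18.2500 = 4.2720
L_3: Δ = A_3−P = (10.5000, 1.0000) → ‖Δ‖ = √111.2500 = 10.5475

(1.8028, 4.2720, 10.5475)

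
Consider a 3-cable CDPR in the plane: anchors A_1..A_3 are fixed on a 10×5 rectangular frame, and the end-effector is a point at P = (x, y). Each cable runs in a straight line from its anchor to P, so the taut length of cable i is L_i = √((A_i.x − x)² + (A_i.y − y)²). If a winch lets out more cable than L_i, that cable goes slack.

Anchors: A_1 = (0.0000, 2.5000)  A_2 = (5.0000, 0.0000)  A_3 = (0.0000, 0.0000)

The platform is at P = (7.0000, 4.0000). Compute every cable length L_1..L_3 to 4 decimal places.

cable 1: Δx=-7.0000, Δy=-1.5000; L_1 = √(Δx²+Δy²) = 7.1589
cable 2: Δx=-2.0000, Δy=-4.0000; L_2 = √(Δx²+Δy²) = 4.4721
cable 3: Δx=-7.0000, Δy=-4.0000; L_3 = √(Δx²+Δy²) = 8.0623

(7.1589, 4.4721, 8.0623)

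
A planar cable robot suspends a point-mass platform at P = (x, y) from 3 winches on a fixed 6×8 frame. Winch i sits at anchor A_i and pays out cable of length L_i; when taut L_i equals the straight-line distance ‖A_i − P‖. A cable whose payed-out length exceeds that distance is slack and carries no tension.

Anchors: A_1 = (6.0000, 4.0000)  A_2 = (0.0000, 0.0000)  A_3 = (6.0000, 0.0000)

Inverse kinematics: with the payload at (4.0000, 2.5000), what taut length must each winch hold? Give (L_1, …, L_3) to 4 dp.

(2.5000, 4.7170, 3.2016)

cable 1: Δx=2.0000, Δy=1.5000; L_1 = √(Δx²+Δy²) = 2.5000
cable 2: Δx=-4.0000, Δy=-2.5000; L_2 = √(Δx²+Δy²) = 4.7170
cable 3: Δx=2.0000, Δy=-2.5000; L_3 = √(Δx²+Δy²) = 3.2016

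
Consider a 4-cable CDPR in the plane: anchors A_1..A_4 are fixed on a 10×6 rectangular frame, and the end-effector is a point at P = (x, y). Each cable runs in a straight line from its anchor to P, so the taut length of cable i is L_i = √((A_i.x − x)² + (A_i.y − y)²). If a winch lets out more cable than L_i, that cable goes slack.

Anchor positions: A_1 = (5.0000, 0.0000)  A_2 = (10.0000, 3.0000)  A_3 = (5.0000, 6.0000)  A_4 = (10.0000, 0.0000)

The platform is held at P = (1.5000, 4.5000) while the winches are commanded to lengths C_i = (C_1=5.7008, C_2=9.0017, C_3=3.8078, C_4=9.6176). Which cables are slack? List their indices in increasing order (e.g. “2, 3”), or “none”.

i=1: geometric 5.7009 vs commanded 5.7008 ⇒ taut
i=2: geometric 8.6313 vs commanded 9.0017 ⇒ slack
i=3: geometric 3.8079 vs commanded 3.8078 ⇒ taut
i=4: geometric 9.6177 vs commanded 9.6176 ⇒ taut

2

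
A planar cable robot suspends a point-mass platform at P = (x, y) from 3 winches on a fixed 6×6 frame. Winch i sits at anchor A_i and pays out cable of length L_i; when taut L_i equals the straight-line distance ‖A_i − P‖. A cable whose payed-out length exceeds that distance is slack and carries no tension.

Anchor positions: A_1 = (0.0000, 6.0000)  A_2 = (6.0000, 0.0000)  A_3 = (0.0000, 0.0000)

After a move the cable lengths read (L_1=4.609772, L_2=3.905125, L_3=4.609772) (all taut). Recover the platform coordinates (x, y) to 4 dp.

expand ‖A_i−P‖²=L_i² and subtract eq 1 (q_i ≔ ‖A_i‖²−L_i²)
q_1 = 0.0000+36.0000−21.2500 = 14.7500
eq1−eq2 → [-12.0000  12.0000]·P = -6.0000
eq1−eq3 → [0.0000  12.0000]·P = 36.0000
2×2 solve → P = (3.5000, 3.0000)

(3.5000, 3.0000)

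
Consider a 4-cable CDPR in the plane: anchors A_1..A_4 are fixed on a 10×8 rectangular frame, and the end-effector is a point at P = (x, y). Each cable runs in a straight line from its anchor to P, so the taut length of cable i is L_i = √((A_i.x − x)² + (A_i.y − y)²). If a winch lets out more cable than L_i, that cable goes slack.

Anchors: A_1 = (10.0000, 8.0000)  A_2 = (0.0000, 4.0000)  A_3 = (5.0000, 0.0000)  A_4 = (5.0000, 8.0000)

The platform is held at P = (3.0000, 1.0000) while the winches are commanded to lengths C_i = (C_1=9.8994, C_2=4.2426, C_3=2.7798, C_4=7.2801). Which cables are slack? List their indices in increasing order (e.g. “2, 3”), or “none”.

cable 1: √((7.0000)²+(7.0000)²)=9.8995, C_1=9.8994: taut
cable 2: √((-3.0000)²+(3.0000)²)=4.2426, C_2=4.2426: taut
cable 3: √((2.0000)²+(-1.0000)²)=2.2361, C_3=2.7798: slack
cable 4: √((2.0000)²+(7.0000)²)=7.2801, C_4=7.2801: taut

3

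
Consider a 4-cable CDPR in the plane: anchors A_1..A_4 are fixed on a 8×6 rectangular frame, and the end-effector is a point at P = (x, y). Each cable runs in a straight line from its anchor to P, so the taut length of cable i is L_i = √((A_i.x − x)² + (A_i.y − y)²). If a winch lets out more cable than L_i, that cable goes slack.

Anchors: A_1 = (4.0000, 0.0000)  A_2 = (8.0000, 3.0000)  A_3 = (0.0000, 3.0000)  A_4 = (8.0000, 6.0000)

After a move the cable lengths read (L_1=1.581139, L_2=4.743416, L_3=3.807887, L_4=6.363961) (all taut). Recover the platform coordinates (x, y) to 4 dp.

(3.5000, 1.5000)

each cable: (A_i−P)·(A_i−P) = L_i²; let q_i = ‖A_i‖²−L_i²
q_1 = 16.0000+0.0000−2.5000 = 13.5000
row 1: -8.0000x − 6.0000y = -37.0000  (q_2=50.5000)
row 2: 8.0000x − 6.0000y = 19.0000  (q_3=-5.5000)
row 3: -8.0000x − 12.0000y = -46.0000  (q_4=59.5000)
Cramer on rows 1–2 → x = 3.5000, y = 1.5000
check cable 4: ‖A_4−P‖² = 40.5000 ≈ L_4² = 40.5000 ✓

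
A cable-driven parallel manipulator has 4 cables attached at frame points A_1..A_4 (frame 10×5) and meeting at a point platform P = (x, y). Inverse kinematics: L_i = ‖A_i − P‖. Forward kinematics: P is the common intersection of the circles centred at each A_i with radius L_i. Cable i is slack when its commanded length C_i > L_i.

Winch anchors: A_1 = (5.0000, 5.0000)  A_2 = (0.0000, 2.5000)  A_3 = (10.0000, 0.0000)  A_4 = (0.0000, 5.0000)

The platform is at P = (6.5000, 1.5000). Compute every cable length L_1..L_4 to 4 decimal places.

cable 1: Δx=-1.5000, Δy=3.5000; L_1 = √(Δx²+Δy²) = 3.8079
cable 2: Δx=-6.5000, Δy=1.0000; L_2 = √(Δx²+Δy²) = 6.5765
cable 3: Δx=3.5000, Δy=-1.5000; L_3 = √(Δx²+Δy²) = 3.8079
cable 4: Δx=-6.5000, Δy=3.5000; L_4 = √(Δx²+Δy²) = 7.3824

(3.8079, 6.5765, 3.8079, 7.3824)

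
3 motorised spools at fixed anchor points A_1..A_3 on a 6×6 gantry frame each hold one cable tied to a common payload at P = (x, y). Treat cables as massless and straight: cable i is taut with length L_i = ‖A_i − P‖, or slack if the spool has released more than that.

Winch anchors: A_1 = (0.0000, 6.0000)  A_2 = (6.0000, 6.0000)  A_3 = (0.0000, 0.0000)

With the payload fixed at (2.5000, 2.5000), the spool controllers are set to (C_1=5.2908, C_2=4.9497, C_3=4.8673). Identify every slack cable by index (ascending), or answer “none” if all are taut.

1, 3

i=1: geometric 4.3012 vs commanded 5.2908 ⇒ slack
i=2: geometric 4.9497 vs commanded 4.9497 ⇒ taut
i=3: geometric 3.5355 vs commanded 4.8673 ⇒ slack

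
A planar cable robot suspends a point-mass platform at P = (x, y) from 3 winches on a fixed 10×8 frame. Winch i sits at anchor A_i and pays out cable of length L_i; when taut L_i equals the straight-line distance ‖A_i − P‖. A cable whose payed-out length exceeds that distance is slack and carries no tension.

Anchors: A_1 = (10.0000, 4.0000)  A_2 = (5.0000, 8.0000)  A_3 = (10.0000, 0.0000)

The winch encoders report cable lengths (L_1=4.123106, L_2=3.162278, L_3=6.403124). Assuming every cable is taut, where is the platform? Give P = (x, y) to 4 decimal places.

circle eqns → linear via eq_j − eq_1; set c_j = A_j·A_j − L_j²
c_1 = 100.0000+16.0000−17.0000 = 99.0000
10.0000·x − 8.0000·y = c_1−c_2 = 20.0000
0.0000·x + 8.0000·y = c_1−c_3 = 40.0000
solve first two rows → x=6.0000, y=5.0000

(6.0000, 5.0000)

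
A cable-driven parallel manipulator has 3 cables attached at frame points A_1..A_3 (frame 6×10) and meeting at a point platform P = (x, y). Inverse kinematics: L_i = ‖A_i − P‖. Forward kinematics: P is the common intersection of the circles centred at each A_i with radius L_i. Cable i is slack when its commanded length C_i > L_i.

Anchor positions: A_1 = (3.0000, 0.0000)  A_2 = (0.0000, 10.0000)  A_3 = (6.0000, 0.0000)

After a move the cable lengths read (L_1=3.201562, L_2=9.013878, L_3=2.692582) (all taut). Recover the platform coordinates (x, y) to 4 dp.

expand ‖A_i−P‖²=L_i² and subtract eq 1 (c_i ≔ ‖A_i‖²−L_i²)
c_1 = 9.0000+0.0000−10.2500 = -1.2500
eq1−eq2 → [6.0000  -20.0000]·P = -20.0000
eq1−eq3 → [-6.0000  0.0000]·P = -30.0000
2×2 solve → P = (5.0000, 2.5000)

(5.0000, 2.5000)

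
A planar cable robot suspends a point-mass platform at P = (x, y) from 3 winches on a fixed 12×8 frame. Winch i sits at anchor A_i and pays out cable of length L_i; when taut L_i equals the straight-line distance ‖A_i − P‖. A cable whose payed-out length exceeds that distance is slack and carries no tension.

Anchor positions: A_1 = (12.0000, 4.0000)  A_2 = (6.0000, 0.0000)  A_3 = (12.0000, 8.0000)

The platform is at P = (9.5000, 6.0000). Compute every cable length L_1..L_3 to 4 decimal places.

L_1: Δ = A_1−P = (2.5000, -2.0000) → ‖Δ‖ = √10.2500 = 3.2016
L_2: Δ = A_2−P = (-3.5000, -6.0000) → ‖Δ‖ = √48.2500 = 6.9462
L_3: Δ = A_3−P = (2.5000, 2.0000) → ‖Δ‖ = √10.2500 = 3.2016

(3.2016, 6.9462, 3.2016)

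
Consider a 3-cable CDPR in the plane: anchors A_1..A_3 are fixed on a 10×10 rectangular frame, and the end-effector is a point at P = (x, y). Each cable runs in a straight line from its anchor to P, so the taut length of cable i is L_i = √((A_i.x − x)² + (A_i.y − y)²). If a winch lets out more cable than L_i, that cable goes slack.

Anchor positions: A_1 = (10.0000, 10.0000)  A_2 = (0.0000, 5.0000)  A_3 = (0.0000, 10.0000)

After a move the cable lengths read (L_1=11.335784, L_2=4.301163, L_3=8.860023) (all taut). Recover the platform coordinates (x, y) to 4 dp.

each cable: (A_i−P)·(A_i−P) = L_i²; let c_i = ‖A_i‖²−L_i²
c_1 = 100.0000+100.0000−128.5000 = 71.5000
row 1: 20.0000x + 10.0000y = 65.0000  (c_2=6.5000)
row 2: 20.0000x + 0.0000y = 50.0000  (c_3=21.5000)
Cramer on rows 1–2 → x = 2.5000, y = 1.5000

(2.5000, 1.5000)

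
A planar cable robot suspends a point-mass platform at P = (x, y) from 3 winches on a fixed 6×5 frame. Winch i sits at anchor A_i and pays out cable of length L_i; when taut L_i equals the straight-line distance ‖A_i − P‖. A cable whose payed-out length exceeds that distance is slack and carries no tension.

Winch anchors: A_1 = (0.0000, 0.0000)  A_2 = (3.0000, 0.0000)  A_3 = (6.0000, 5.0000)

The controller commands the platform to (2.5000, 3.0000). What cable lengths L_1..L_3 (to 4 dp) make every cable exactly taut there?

L_1 = √((0.0000−2.5000)² + (0.0000−3.0000)²) = 3.9051
L_2 = √((3.0000−2.5000)² + (0.0000−3.0000)²) = 3.0414
L_3 = √((6.0000−2.5000)² + (5.0000−3.0000)²) = 4.0311

(3.9051, 3.0414, 4.0311)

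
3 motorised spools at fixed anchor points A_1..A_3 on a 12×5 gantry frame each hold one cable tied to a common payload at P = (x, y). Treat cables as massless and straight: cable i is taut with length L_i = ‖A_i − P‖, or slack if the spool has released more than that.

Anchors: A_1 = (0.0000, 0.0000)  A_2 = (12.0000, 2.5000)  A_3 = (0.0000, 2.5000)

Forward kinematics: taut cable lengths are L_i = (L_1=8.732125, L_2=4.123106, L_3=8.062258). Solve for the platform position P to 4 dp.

(8.0000, 3.5000)

expand ‖A_i−P‖²=L_i² and subtract eq 1 (q_i ≔ ‖A_i‖²−L_i²)
q_1 = 0.0000+0.0000−76.2500 = -76.2500
eq1−eq2 → [-24.0000  -5.0000]·P = -209.5000
eq1−eq3 → [0.0000  -5.0000]·P = -17.5000
2×2 solve → P = (8.0000, 3.5000)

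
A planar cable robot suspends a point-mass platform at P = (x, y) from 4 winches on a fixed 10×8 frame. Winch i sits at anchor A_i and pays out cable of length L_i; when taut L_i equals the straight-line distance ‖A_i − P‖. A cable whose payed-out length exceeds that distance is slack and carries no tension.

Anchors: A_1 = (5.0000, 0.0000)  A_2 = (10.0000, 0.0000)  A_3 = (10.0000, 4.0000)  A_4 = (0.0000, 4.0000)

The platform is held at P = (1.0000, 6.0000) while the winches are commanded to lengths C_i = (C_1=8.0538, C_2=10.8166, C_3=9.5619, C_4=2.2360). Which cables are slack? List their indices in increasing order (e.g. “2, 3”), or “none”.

cable 1: √((4.0000)²+(-6.0000)²)=7.2111, C_1=8.0538: slack
cable 2: √((9.0000)²+(-6.0000)²)=10.8167, C_2=10.8166: taut
cable 3: √((9.0000)²+(-2.0000)²)=9.2195, C_3=9.5619: slack
cable 4: √((-1.0000)²+(-2.0000)²)=2.2361, C_4=2.2360: taut

1, 3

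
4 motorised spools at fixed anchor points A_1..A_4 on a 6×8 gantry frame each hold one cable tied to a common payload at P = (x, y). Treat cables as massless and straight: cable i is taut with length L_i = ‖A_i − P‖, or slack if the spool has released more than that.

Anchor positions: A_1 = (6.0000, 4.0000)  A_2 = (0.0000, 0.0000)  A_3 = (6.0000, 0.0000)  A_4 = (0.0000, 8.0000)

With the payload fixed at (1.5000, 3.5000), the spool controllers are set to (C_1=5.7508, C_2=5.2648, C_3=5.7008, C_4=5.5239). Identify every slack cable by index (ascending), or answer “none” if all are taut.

cable 1: √((4.5000)²+(0.5000)²)=4.5277, C_1=5.7508: slack
cable 2: √((-1.5000)²+(-3.5000)²)=3.8079, C_2=5.2648: slack
cable 3: √((4.5000)²+(-3.5000)²)=5.7009, C_3=5.7008: taut
cable 4: √((-1.5000)²+(4.5000)²)=4.7434, C_4=5.5239: slack

1, 2, 4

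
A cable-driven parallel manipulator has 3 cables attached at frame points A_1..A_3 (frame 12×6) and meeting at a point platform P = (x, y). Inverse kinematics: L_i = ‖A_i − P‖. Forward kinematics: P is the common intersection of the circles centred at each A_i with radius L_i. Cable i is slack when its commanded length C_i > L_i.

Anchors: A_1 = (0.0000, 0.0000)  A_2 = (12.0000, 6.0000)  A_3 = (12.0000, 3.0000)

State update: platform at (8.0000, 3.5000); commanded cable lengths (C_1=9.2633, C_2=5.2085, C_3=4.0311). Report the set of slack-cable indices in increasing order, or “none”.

cable 1: L_1 = ‖A_1−P‖ = 8.7321;  C_1 = 9.2633 → slack
cable 2: L_2 = ‖A_2−P‖ = 4.7170;  C_2 = 5.2085 → slack
cable 3: L_3 = ‖A_3−P‖ = 4.0311;  C_3 = 4.0311 → taut

1, 2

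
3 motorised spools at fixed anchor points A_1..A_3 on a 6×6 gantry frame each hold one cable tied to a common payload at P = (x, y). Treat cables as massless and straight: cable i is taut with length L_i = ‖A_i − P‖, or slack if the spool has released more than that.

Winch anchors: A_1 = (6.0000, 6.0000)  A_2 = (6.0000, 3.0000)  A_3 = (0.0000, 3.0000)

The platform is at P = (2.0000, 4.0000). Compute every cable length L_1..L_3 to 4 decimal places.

L_1: Δ = A_1−P = (4.0000, 2.0000) → ‖Δ‖ = √20.0000 = 4.4721
L_2: Δ = A_2−P = (4.0000, -1.0000) → ‖Δ‖ = √17.0000 = 4.1231
L_3: Δ = A_3−P = (-2.0000, -1.0000) → ‖Δ‖ = √5.0000 = 2.2361

(4.4721, 4.1231, 2.2361)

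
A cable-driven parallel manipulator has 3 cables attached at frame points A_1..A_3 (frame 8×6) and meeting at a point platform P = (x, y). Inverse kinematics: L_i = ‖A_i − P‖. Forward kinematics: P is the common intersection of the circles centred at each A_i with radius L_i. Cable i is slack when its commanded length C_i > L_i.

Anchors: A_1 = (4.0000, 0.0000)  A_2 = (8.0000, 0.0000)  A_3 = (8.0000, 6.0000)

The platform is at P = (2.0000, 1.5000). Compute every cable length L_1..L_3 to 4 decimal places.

(2.5000, 6.1847, 7.5000)

cable 1: Δx=2.0000, Δy=-1.5000; L_1 = √(Δx²+Δy²) = 2.5000
cable 2: Δx=6.0000, Δy=-1.5000; L_2 = √(Δx²+Δy²) = 6.1847
cable 3: Δx=6.0000, Δy=4.5000; L_3 = √(Δx²+Δy²) = 7.5000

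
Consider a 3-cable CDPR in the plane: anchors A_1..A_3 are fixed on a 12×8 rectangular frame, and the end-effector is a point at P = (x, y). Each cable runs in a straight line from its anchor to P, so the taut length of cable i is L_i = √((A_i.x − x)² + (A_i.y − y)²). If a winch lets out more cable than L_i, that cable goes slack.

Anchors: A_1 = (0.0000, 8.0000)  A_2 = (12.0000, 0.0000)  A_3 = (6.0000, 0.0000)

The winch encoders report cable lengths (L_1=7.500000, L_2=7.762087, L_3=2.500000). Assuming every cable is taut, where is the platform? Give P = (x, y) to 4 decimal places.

circle eqns → linear via eq_j − eq_1; set c_j = A_j·A_j − L_j²
c_1 = 0.0000+64.0000−56.2500 = 7.7500
-24.0000·x + 16.0000·y = c_1−c_2 = -76.0000
-12.0000·x + 16.0000·y = c_1−c_3 = -22.0000
solve first two rows → x=4.5000, y=2.0000

(4.5000, 2.0000)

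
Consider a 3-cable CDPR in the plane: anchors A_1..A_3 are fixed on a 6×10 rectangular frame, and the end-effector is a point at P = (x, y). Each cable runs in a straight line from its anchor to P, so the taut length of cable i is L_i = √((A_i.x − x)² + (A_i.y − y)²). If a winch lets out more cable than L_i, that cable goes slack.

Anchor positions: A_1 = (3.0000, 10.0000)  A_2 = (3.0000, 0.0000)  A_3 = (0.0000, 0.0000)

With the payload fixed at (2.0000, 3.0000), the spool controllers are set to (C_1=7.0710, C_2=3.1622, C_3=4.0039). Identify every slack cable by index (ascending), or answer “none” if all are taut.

i=1: geometric 7.0711 vs commanded 7.0710 ⇒ taut
i=2: geometric 3.1623 vs commanded 3.1622 ⇒ taut
i=3: geometric 3.6056 vs commanded 4.0039 ⇒ slack

3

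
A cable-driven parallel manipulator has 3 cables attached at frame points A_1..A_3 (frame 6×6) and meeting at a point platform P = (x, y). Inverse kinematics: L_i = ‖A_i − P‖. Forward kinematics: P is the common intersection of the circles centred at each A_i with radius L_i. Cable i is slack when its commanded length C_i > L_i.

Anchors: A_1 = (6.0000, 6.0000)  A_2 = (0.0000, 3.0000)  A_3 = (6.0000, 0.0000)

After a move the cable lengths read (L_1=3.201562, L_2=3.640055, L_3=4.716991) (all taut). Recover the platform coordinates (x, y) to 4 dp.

(3.5000, 4.0000)

circle eqns → linear via eq_j − eq_1; set k_j = A_j·A_j − L_j²
k_1 = 36.0000+36.0000−10.2500 = 61.7500
12.0000·x + 6.0000·y = k_1−k_2 = 66.0000
0.0000·x + 12.0000·y = k_1−k_3 = 48.0000
solve first two rows → x=3.5000, y=4.0000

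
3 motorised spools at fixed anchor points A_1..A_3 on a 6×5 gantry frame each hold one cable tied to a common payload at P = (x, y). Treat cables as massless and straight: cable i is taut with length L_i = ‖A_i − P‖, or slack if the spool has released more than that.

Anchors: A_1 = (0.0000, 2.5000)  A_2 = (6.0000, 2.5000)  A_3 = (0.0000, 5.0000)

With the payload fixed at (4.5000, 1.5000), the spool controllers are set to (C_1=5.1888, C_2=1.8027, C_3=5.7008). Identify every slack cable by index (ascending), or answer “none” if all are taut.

i=1: geometric 4.6098 vs commanded 5.1888 ⇒ slack
i=2: geometric 1.8028 vs commanded 1.8027 ⇒ taut
i=3: geometric 5.7009 vs commanded 5.7008 ⇒ taut

1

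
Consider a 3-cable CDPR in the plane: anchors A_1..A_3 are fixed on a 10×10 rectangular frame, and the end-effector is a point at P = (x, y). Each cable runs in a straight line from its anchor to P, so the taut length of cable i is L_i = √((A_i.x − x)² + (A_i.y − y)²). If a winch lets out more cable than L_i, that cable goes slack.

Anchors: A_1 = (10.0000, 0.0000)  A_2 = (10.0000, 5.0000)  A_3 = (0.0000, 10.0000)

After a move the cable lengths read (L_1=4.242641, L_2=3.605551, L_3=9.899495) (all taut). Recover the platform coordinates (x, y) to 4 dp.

(7.0000, 3.0000)

expand ‖A_i−P‖²=L_i² and subtract eq 1 (k_i ≔ ‖A_i‖²−L_i²)
k_1 = 100.0000+0.0000−18.0000 = 82.0000
eq1−eq2 → [0.0000  -10.0000]·P = -30.0000
eq1−eq3 → [20.0000  -20.0000]·P = 80.0000
2×2 solve → P = (7.0000, 3.0000)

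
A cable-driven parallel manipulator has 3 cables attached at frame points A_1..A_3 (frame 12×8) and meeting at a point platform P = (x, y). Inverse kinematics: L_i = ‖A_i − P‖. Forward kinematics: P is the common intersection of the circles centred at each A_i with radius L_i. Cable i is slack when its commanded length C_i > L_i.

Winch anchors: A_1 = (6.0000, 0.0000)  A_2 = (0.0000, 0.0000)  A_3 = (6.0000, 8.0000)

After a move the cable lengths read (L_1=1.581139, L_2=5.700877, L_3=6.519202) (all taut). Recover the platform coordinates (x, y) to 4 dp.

circle eqns → linear via eq_j − eq_1; set c_j = A_j·A_j − L_j²
c_1 = 36.0000+0.0000−2.5000 = 33.5000
12.0000·x + 0.0000·y = c_1−c_2 = 66.0000
0.0000·x − 16.0000·y = c_1−c_3 = -24.0000
solve first two rows → x=5.5000, y=1.5000

(5.5000, 1.5000)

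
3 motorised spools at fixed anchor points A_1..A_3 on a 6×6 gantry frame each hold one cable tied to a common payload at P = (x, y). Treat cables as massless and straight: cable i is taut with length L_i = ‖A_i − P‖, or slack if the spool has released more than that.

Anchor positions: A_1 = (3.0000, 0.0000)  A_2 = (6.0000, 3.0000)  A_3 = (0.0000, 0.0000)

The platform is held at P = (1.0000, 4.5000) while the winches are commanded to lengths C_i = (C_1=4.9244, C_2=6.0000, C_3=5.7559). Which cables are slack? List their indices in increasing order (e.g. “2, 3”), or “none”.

i=1: geometric 4.9244 vs commanded 4.9244 ⇒ taut
i=2: geometric 5.2202 vs commanded 6.0000 ⇒ slack
i=3: geometric 4.6098 vs commanded 5.7559 ⇒ slack

2, 3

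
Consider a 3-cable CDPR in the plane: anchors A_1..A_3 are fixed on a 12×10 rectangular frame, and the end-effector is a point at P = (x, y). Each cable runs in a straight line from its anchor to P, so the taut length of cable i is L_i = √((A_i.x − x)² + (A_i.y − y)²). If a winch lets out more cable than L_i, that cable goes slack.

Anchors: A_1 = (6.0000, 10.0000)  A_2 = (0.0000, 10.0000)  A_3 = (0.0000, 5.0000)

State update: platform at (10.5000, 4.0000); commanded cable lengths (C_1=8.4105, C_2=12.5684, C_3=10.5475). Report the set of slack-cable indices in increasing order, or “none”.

i=1: geometric 7.5000 vs commanded 8.4105 ⇒ slack
i=2: geometric 12.0934 vs commanded 12.5684 ⇒ slack
i=3: geometric 10.5475 vs commanded 10.5475 ⇒ taut

1, 2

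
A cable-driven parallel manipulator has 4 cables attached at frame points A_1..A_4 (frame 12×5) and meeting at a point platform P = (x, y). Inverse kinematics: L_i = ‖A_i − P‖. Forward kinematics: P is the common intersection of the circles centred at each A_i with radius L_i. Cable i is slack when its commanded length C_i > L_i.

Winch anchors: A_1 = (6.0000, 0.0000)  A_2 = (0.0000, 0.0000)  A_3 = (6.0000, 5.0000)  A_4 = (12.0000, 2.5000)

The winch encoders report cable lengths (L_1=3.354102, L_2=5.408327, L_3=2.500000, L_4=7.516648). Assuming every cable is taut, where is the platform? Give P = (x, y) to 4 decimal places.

circle eqns → linear via eq_j − eq_1; set q_j = A_j·A_j − L_j²
q_1 = 36.0000+0.0000−11.2500 = 24.7500
12.0000·x + 0.0000·y = q_1−q_2 = 54.0000
0.0000·x − 10.0000·y = q_1−q_3 = -30.0000
-12.0000·x − 5.0000·y = q_1−q_4 = -69.0000
solve first two rows → x=4.5000, y=3.0000
check cable 4: ‖A_4−P‖² = 56.5000 ≈ L_4² = 56.5000 ✓

(4.5000, 3.0000)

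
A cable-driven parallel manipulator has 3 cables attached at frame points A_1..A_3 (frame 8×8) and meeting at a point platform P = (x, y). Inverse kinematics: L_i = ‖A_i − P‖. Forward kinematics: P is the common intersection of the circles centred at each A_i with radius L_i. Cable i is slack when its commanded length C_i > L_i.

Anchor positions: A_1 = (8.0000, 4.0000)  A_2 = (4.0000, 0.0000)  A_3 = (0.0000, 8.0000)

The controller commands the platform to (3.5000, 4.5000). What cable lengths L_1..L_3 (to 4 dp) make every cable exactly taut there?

(4.5277, 4.5277, 4.9497)

L_1 = √((8.0000−3.5000)² + (4.0000−4.5000)²) = 4.5277
L_2 = √((4.0000−3.5000)² + (0.0000−4.5000)²) = 4.5277
L_3 = √((0.0000−3.5000)² + (8.0000−4.5000)²) = 4.9497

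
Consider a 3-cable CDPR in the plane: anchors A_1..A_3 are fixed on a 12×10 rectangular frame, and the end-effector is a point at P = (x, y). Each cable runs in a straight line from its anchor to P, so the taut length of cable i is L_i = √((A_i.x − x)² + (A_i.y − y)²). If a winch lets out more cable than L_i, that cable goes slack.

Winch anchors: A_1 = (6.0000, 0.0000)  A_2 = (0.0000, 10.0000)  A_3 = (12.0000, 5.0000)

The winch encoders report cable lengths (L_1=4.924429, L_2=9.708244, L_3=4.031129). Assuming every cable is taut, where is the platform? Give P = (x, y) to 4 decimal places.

(8.0000, 4.5000)

circle eqns → linear via eq_j − eq_1; set k_j = A_j·A_j − L_j²
k_1 = 36.0000+0.0000−24.2500 = 11.7500
12.0000·x − 20.0000·y = k_1−k_2 = 6.0000
-12.0000·x − 10.0000·y = k_1−k_3 = -141.0000
solve first two rows → x=8.0000, y=4.5000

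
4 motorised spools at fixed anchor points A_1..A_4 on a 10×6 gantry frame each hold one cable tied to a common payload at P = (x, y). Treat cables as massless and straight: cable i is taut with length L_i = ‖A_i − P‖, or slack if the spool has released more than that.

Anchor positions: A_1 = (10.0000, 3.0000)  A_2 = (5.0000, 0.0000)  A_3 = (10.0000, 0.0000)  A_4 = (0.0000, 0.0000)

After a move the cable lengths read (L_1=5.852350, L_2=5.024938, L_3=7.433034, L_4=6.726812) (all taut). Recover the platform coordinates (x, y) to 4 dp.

(4.5000, 5.0000)

each cable: (A_i−P)·(A_i−P) = L_i²; let k_i = ‖A_i‖²−L_i²
k_1 = 100.0000+9.0000−34.2500 = 74.7500
row 1: 10.0000x + 6.0000y = 75.0000  (k_2=-0.2500)
row 2: 0.0000x + 6.0000y = 30.0000  (k_3=44.7500)
row 3: 20.0000x + 6.0000y = 120.0000  (k_4=-45.2500)
Cramer on rows 1–2 → x = 4.5000, y = 5.0000
check cable 4: ‖A_4−P‖² = 45.2500 ≈ L_4² = 45.2500 ✓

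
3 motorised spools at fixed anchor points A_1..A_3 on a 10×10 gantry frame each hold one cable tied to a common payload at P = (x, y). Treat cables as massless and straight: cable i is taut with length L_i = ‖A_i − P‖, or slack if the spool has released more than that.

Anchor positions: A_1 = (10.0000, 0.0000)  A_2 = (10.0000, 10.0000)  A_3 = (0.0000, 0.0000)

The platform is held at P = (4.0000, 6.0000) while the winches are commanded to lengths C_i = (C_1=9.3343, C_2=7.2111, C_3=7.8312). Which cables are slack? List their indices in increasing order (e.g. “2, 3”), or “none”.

i=1: geometric 8.4853 vs commanded 9.3343 ⇒ slack
i=2: geometric 7.2111 vs commanded 7.2111 ⇒ taut
i=3: geometric 7.2111 vs commanded 7.8312 ⇒ slack

1, 3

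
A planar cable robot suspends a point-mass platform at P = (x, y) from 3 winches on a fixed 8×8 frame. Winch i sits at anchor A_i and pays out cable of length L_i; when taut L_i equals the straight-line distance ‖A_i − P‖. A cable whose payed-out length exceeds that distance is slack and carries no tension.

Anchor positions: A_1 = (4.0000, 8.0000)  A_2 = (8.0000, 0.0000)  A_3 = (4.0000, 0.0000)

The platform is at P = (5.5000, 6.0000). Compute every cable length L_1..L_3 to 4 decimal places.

L_1: Δ = A_1−P = (-1.5000, 2.0000) → ‖Δ‖ = √6.2500 = 2.5000
L_2: Δ = A_2−P = (2.5000, -6.0000) → ‖Δ‖ = √42.2500 = 6.5000
L_3: Δ = A_3−P = (-1.5000, -6.0000) → ‖Δ‖ = √38.2500 = 6.1847

(2.5000, 6.5000, 6.1847)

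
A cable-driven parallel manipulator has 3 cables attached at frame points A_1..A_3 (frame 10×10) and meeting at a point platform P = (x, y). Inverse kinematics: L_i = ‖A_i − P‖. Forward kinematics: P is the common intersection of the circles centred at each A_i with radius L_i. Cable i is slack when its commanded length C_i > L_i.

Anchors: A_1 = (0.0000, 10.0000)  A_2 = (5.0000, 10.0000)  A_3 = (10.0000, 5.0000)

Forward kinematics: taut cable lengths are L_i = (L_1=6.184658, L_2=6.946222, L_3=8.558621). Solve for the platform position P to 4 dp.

(1.5000, 4.0000)

circle eqns → linear via eq_j − eq_1; set k_j = A_j·A_j − L_j²
k_1 = 0.0000+100.0000−38.2500 = 61.7500
-10.0000·x + 0.0000·y = k_1−k_2 = -15.0000
-20.0000·x + 10.0000·y = k_1−k_3 = 10.0000
solve first two rows → x=1.5000, y=4.0000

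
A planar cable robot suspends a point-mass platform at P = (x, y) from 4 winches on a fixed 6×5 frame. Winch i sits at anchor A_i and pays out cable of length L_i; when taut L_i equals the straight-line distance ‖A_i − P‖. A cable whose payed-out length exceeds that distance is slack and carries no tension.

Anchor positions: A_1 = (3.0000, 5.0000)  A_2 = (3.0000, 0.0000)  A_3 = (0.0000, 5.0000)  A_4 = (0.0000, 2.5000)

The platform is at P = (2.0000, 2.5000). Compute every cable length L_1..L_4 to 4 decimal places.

L_1 = √((3.0000−2.0000)² + (5.0000−2.5000)²) = 2.6926
L_2 = √((3.0000−2.0000)² + (0.0000−2.5000)²) = 2.6926
L_3 = √((0.0000−2.0000)² + (5.0000−2.5000)²) = 3.2016
L_4 = √((0.0000−2.0000)² + (2.5000−2.5000)²) = 2.0000

(2.6926, 2.6926, 3.2016, 2.0000)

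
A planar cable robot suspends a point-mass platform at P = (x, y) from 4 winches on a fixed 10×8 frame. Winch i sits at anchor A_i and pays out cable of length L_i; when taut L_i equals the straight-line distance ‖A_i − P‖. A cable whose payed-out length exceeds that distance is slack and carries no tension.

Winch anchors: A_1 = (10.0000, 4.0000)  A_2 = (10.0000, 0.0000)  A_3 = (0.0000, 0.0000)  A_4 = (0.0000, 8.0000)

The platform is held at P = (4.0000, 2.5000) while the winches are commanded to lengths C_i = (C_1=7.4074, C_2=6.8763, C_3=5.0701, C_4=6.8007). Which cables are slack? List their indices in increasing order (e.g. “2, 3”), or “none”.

cable 1: L_1 = ‖A_1−P‖ = 6.1847;  C_1 = 7.4074 → slack
cable 2: L_2 = ‖A_2−P‖ = 6.5000;  C_2 = 6.8763 → slack
cable 3: L_3 = ‖A_3−P‖ = 4.7170;  C_3 = 5.0701 → slack
cable 4: L_4 = ‖A_4−P‖ = 6.8007;  C_4 = 6.8007 → taut

1, 2, 3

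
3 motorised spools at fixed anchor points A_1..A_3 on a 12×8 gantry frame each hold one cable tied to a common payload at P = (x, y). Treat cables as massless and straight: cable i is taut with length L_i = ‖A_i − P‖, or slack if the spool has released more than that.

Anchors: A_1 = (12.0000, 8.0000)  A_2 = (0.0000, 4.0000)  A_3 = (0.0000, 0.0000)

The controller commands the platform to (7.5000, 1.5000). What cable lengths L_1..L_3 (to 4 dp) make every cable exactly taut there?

L_1 = √((12.0000−7.5000)² + (8.0000−1.5000)²) = 7.9057
L_2 = √((0.0000−7.5000)² + (4.0000−1.5000)²) = 7.9057
L_3 = √((0.0000−7.5000)² + (0.0000−1.5000)²) = 7.6485

(7.9057, 7.9057, 7.6485)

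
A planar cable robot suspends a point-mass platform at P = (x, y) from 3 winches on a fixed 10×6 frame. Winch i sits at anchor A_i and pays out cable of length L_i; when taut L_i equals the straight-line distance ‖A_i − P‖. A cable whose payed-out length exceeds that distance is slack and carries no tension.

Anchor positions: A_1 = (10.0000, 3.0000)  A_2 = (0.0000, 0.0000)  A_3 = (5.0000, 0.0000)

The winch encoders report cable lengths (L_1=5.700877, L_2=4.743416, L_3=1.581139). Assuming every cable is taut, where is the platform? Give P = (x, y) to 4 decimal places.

(4.5000, 1.5000)

circle eqns → linear via eq_j − eq_1; set k_j = A_j·A_j − L_j²
k_1 = 100.0000+9.0000−32.5000 = 76.5000
20.0000·x + 6.0000·y = k_1−k_2 = 99.0000
10.0000·x + 6.0000·y = k_1−k_3 = 54.0000
solve first two rows → x=4.5000, y=1.5000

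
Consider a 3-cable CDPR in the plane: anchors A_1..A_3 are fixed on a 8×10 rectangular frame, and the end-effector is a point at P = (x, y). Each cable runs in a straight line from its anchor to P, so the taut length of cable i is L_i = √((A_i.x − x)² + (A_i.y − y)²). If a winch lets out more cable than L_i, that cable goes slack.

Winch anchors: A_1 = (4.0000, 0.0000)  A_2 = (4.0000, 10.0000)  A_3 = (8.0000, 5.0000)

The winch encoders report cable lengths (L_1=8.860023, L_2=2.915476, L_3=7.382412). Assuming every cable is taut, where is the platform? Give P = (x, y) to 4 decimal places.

(1.5000, 8.5000)

circle eqns → linear via eq_j − eq_1; set k_j = A_j·A_j − L_j²
k_1 = 16.0000+0.0000−78.5000 = -62.5000
0.0000·x − 20.0000·y = k_1−k_2 = -170.0000
-8.0000·x − 10.0000·y = k_1−k_3 = -97.0000
solve first two rows → x=1.5000, y=8.5000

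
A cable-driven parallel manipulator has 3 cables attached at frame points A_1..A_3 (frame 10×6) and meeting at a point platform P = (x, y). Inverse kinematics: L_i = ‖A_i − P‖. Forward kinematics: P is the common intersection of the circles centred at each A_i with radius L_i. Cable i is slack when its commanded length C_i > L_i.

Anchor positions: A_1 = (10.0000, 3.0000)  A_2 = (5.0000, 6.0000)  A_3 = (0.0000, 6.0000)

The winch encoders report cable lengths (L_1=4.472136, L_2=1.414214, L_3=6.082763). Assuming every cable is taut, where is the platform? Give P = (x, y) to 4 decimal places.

each cable: (A_i−P)·(A_i−P) = L_i²; let c_i = ‖A_i‖²−L_i²
c_1 = 100.0000+9.0000−20.0000 = 89.0000
row 1: 10.0000x − 6.0000y = 30.0000  (c_2=59.0000)
row 2: 20.0000x − 6.0000y = 90.0000  (c_3=-1.0000)
Cramer on rows 1–2 → x = 6.0000, y = 5.0000

(6.0000, 5.0000)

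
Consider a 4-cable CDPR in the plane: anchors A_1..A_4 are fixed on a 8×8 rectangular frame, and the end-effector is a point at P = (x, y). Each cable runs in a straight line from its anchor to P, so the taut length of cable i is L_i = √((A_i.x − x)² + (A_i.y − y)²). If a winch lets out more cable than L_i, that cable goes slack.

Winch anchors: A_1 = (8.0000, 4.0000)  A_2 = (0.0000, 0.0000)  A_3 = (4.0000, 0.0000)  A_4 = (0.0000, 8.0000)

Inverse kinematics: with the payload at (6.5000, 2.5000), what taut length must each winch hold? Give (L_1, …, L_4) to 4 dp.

L_1: Δ = A_1−P = (1.5000, 1.5000) → ‖Δ‖ = √4.5000 = 2.1213
L_2: Δ = A_2−P = (-6.5000, -2.5000) → ‖Δ‖ = √48.5000 = 6.9642
L_3: Δ = A_3−P = (-2.5000, -2.5000) → ‖Δ‖ = √12.5000 = 3.5355
L_4: Δ = A_4−P = (-6.5000, 5.5000) → ‖Δ‖ = √72.5000 = 8.5147

(2.1213, 6.9642, 3.5355, 8.5147)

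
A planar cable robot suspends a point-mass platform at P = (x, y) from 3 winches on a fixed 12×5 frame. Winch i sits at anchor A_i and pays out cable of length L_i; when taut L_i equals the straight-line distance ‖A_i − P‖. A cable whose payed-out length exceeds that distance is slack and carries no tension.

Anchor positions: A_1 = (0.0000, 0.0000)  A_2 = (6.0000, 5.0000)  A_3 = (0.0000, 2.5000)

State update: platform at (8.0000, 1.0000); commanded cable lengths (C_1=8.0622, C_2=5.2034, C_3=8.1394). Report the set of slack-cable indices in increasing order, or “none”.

cable 1: L_1 = ‖A_1−P‖ = 8.0623;  C_1 = 8.0622 → taut
cable 2: L_2 = ‖A_2−P‖ = 4.4721;  C_2 = 5.2034 → slack
cable 3: L_3 = ‖A_3−P‖ = 8.1394;  C_3 = 8.1394 → taut

2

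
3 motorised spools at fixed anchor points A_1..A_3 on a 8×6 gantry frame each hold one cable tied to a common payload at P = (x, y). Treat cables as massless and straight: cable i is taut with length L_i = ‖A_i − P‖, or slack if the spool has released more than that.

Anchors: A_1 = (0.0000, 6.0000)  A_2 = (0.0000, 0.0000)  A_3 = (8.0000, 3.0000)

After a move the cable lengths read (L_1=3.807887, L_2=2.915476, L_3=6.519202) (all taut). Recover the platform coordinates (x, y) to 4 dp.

(1.5000, 2.5000)

circle eqns → linear via eq_j − eq_1; set q_j = A_j·A_j − L_j²
q_1 = 0.0000+36.0000−14.5000 = 21.5000
0.0000·x + 12.0000·y = q_1−q_2 = 30.0000
-16.0000·x + 6.0000·y = q_1−q_3 = -9.0000
solve first two rows → x=1.5000, y=2.5000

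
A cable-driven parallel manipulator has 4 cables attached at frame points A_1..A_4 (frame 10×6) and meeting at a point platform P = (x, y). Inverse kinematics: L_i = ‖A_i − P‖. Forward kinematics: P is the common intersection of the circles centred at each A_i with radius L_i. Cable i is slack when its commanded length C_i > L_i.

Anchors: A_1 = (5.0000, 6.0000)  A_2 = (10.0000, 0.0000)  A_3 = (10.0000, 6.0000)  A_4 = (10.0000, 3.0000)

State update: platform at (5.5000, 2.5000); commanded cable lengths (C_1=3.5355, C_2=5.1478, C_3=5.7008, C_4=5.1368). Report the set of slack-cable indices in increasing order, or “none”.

4

cable 1: √((-0.5000)²+(3.5000)²)=3.5355, C_1=3.5355: taut
cable 2: √((4.5000)²+(-2.5000)²)=5.1478, C_2=5.1478: taut
cable 3: √((4.5000)²+(3.5000)²)=5.7009, C_3=5.7008: taut
cable 4: √((4.5000)²+(0.5000)²)=4.5277, C_4=5.1368: slack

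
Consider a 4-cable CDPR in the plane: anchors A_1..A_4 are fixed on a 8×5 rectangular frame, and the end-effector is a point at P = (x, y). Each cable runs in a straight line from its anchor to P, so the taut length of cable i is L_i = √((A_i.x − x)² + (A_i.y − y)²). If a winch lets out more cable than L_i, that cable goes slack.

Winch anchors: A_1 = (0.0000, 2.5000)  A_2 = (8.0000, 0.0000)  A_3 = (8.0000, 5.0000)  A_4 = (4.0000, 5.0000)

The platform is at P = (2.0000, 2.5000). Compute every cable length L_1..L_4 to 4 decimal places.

(2.0000, 6.5000, 6.5000, 3.2016)

L_1: Δ = A_1−P = (-2.0000, 0.0000) → ‖Δ‖ = √4.0000 = 2.0000
L_2: Δ = A_2−P = (6.0000, -2.5000) → ‖Δ‖ = √42.2500 = 6.5000
L_3: Δ = A_3−P = (6.0000, 2.5000) → ‖Δ‖ = √42.2500 = 6.5000
L_4: Δ = A_4−P = (2.0000, 2.5000) → ‖Δ‖ = √10.2500 = 3.2016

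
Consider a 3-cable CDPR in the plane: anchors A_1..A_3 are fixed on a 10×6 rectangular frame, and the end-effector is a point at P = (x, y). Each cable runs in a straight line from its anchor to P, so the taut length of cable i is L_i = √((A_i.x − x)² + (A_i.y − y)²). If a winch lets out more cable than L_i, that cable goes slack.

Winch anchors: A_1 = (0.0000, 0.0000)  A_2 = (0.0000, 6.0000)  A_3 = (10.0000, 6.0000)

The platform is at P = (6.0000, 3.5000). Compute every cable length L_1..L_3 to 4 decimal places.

(6.9462, 6.5000, 4.7170)

L_1: Δ = A_1−P = (-6.0000, -3.5000) → ‖Δ‖ = √48.2500 = 6.9462
L_2: Δ = A_2−P = (-6.0000, 2.5000) → ‖Δ‖ = √42.2500 = 6.5000
L_3: Δ = A_3−P = (4.0000, 2.5000) → ‖Δ‖ = √22.2500 = 4.7170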